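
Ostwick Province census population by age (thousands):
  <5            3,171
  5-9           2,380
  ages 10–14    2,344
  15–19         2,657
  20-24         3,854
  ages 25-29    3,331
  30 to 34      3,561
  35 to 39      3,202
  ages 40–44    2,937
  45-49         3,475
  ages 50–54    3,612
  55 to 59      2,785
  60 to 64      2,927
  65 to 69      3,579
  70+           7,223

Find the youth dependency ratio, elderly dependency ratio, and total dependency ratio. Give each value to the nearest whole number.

0–14: 3,171 + 2,380 + 2,344 = 7,895
15–64: 2,657 + 3,854 + 3,331 + 3,561 + 3,202 + 2,937 + 3,475 + 3,612 + 2,785 + 2,927 = 32,341
65+: 3,579 + 7,223 = 10,802
Youth dependency ratio = 7,895 / 32,341 × 100 = 24
Old-age dependency ratio = 10,802 / 32,341 × 100 = 33
Total dependency ratio = (7,895 + 10,802) / 32,341 × 100 = 18,697 / 32,341 × 100 = 58

Youth dependency ratio: 24
Old-age dependency ratio: 33
Total dependency ratio: 58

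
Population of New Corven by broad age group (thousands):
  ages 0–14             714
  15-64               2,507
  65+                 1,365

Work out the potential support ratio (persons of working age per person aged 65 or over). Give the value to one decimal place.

Potential support ratio = 2,507 / 1,365 = 1.8

Potential support ratio: 1.8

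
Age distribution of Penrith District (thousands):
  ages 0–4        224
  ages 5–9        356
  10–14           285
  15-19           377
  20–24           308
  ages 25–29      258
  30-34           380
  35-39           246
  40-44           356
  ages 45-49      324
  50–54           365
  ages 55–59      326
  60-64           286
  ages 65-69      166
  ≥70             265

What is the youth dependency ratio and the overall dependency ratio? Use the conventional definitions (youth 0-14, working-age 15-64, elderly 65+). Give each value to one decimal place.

0–14: 224 + 356 + 285 = 865
15–64: 377 + 308 + 258 + 380 + 246 + 356 + 324 + 365 + 326 + 286 = 3 226
65+: 166 + 265 = 431
Youth dependency ratio = 865 / 3 226 × 100 = 26.8
Total dependency ratio = (865 + 431) / 3 226 × 100 = 1 296 / 3 226 × 100 = 40.2

Youth dependency ratio: 26.8
Total dependency ratio: 40.2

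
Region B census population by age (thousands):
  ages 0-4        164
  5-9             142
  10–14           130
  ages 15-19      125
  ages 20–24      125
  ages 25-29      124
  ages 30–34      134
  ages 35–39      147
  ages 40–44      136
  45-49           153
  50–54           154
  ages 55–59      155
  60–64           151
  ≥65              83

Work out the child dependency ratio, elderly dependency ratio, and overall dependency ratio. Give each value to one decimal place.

0–14: 164 + 142 + 130 = 436
15–64: 125 + 125 + 124 + 134 + 147 + 136 + 153 + 154 + 155 + 151 = 1,404
65+: 83
Youth dependency ratio = 436 / 1,404 × 100 = 31.1
Old-age dependency ratio = 83 / 1,404 × 100 = 5.9
Total dependency ratio = (436 + 83) / 1,404 × 100 = 519 / 1,404 × 100 = 37.0

Youth dependency ratio: 31.1
Old-age dependency ratio: 5.9
Total dependency ratio: 37.0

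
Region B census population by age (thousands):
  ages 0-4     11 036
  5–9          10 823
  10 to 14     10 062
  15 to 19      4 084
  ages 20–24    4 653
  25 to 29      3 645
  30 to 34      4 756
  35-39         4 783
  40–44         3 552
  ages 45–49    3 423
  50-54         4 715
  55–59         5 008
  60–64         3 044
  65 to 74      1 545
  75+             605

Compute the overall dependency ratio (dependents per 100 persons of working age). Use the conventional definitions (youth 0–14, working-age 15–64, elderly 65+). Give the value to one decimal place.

Total dependency ratio: 81.8

0–14: 11 036 + 10 823 + 10 062 = 31 921
15–64: 4 084 + 4 653 + 3 645 + 4 756 + 4 783 + 3 552 + 3 423 + 4 715 + 5 008 + 3 044 = 41 663
65+: 1 545 + 605 = 2 150
Total dependency ratio = (31 921 + 2 150) / 41 663 × 100 = 34 071 / 41 663 × 100 = 81.8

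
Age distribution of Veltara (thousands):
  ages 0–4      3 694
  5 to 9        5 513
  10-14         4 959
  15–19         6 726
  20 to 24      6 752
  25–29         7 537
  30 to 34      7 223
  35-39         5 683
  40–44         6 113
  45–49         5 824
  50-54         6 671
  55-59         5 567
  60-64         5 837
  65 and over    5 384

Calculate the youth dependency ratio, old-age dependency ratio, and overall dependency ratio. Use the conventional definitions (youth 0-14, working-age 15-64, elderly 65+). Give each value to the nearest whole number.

0–14: 3 694 + 5 513 + 4 959 = 14 166
15–64: 6 726 + 6 752 + 7 537 + 7 223 + 5 683 + 6 113 + 5 824 + 6 671 + 5 567 + 5 837 = 63 933
65+: 5 384
Youth dependency ratio = 14 166 / 63 933 × 100 = 22
Old-age dependency ratio = 5 384 / 63 933 × 100 = 8
Total dependency ratio = (14 166 + 5 384) / 63 933 × 100 = 19 550 / 63 933 × 100 = 31

Youth dependency ratio: 22
Old-age dependency ratio: 8
Total dependency ratio: 31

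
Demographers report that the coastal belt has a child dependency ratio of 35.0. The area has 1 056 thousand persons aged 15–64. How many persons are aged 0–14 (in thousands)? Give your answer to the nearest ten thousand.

Youth dependency ratio = youth / working-age × 100
35.0 = Y / 1 056 × 100
⇒ 370

Aged 0–14: 370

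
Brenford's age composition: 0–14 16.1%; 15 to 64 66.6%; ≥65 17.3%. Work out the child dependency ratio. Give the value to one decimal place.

Youth dependency ratio: 24.2

Youth dependency ratio = 16.1 / 66.6 × 100 = 24.2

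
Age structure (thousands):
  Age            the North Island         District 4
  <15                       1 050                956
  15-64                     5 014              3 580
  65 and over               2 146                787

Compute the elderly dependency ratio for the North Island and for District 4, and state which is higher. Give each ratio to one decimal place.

the North Island: 2 146 / 5 014 × 100 = 42.8
District 4: 787 / 3 580 × 100 = 22.0

the North Island: 42.8
District 4: 22.0
Higher: the North Island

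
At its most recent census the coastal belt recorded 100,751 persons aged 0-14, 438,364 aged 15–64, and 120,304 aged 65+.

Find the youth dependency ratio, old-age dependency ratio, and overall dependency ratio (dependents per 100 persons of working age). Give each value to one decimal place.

Youth dependency ratio: 23.0
Old-age dependency ratio: 27.4
Total dependency ratio: 50.4

Youth dependency ratio = 100,751 / 438,364 × 100 = 23.0
Old-age dependency ratio = 120,304 / 438,364 × 100 = 27.4
Total dependency ratio = (100,751 + 120,304) / 438,364 × 100 = 221,055 / 438,364 × 100 = 50.4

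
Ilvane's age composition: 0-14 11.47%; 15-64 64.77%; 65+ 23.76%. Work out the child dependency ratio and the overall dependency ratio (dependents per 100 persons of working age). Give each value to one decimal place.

Youth dependency ratio: 17.7
Total dependency ratio: 54.4

Youth dependency ratio = 11.47 / 64.77 × 100 = 17.7
Total dependency ratio = (11.47 + 23.76) / 64.77 × 100 = 35.23 / 64.77 × 100 = 54.4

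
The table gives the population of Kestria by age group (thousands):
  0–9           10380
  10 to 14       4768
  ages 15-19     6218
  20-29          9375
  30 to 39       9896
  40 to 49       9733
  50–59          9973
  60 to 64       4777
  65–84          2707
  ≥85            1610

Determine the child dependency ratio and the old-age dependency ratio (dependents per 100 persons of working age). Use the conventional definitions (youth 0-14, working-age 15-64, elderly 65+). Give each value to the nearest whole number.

Youth dependency ratio: 30
Old-age dependency ratio: 9

0–14: 10380 + 4768 = 15148
15–64: 6218 + 9375 + 9896 + 9733 + 9973 + 4777 = 49972
65+: 2707 + 1610 = 4317
Youth dependency ratio = 15148 / 49972 × 100 = 30
Old-age dependency ratio = 4317 / 49972 × 100 = 9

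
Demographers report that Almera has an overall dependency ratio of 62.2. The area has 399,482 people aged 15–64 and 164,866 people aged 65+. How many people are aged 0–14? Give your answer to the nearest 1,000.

Aged 0–14: 84,000

Total dependency ratio = (youth + elderly) / working-age × 100
62.2 = (Y + 164,866) / 399,482 × 100
⇒ 84,000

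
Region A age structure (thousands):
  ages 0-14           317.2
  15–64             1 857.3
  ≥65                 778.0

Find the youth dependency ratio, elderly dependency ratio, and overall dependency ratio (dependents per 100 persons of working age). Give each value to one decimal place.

Youth dependency ratio = 317.2 / 1 857.3 × 100 = 17.1
Old-age dependency ratio = 778.0 / 1 857.3 × 100 = 41.9
Total dependency ratio = (317.2 + 778.0) / 1 857.3 × 100 = 1 095.2 / 1 857.3 × 100 = 59.0

Youth dependency ratio: 17.1
Old-age dependency ratio: 41.9
Total dependency ratio: 59.0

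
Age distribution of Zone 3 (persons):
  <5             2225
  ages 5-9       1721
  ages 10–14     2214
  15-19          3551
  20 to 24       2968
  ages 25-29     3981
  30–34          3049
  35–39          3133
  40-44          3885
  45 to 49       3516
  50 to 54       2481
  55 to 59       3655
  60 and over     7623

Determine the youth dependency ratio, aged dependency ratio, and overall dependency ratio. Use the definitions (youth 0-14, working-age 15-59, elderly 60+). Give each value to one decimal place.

Youth dependency ratio: 20.4
Old-age dependency ratio: 25.2
Total dependency ratio: 45.6

0–14: 2225 + 1721 + 2214 = 6160
15–59: 3551 + 2968 + 3981 + 3049 + 3133 + 3885 + 3516 + 2481 + 3655 = 30219
60+: 7623
Youth dependency ratio = 6160 / 30219 × 100 = 20.4
Old-age dependency ratio = 7623 / 30219 × 100 = 25.2
Total dependency ratio = (6160 + 7623) / 30219 × 100 = 13783 / 30219 × 100 = 45.6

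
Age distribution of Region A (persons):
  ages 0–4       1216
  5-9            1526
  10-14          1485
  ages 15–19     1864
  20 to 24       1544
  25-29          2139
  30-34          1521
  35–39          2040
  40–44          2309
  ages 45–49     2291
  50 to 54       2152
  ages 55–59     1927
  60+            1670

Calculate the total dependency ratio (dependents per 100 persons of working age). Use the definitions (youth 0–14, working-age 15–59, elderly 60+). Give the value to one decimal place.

0–14: 1216 + 1526 + 1485 = 4227
15–59: 1864 + 1544 + 2139 + 1521 + 2040 + 2309 + 2291 + 2152 + 1927 = 17787
60+: 1670
Total dependency ratio = (4227 + 1670) / 17787 × 100 = 5897 / 17787 × 100 = 33.2

Total dependency ratio: 33.2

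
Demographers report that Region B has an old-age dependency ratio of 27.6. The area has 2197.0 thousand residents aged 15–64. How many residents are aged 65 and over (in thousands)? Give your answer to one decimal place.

Old-age dependency ratio = elderly / working-age × 100
27.6 = E / 2197.0 × 100
⇒ 606.4

Aged 65 and over: 606.4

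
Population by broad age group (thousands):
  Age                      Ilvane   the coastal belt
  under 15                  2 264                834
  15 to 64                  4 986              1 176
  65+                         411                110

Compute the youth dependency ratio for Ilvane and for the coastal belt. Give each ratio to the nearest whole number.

Ilvane: 2 264 / 4 986 × 100 = 45
the coastal belt: 834 / 1 176 × 100 = 71

Ilvane: 45
the coastal belt: 71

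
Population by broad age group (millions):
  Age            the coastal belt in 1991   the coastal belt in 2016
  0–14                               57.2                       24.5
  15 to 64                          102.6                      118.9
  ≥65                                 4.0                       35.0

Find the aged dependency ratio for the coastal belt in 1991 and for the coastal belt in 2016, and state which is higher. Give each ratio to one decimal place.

the coastal belt in 1991: 3.9
the coastal belt in 2016: 29.4
Higher: the coastal belt in 2016

the coastal belt in 1991: 4.0 / 102.6 × 100 = 3.9
the coastal belt in 2016: 35.0 / 118.9 × 100 = 29.4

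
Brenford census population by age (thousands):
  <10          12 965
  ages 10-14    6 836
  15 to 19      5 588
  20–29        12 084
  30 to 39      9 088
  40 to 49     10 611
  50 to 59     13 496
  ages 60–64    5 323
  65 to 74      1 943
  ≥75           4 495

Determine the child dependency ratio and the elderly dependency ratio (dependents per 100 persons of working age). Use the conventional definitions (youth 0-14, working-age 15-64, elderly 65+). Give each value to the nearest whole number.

0–14: 12 965 + 6 836 = 19 801
15–64: 5 588 + 12 084 + 9 088 + 10 611 + 13 496 + 5 323 = 56 190
65+: 1 943 + 4 495 = 6 438
Youth dependency ratio = 19 801 / 56 190 × 100 = 35
Old-age dependency ratio = 6 438 / 56 190 × 100 = 11

Youth dependency ratio: 35
Old-age dependency ratio: 11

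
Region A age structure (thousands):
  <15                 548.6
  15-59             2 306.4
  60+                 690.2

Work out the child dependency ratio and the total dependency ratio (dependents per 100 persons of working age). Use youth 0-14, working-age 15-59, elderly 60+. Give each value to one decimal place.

Youth dependency ratio = 548.6 / 2 306.4 × 100 = 23.8
Total dependency ratio = (548.6 + 690.2) / 2 306.4 × 100 = 1 238.8 / 2 306.4 × 100 = 53.7

Youth dependency ratio: 23.8
Total dependency ratio: 53.7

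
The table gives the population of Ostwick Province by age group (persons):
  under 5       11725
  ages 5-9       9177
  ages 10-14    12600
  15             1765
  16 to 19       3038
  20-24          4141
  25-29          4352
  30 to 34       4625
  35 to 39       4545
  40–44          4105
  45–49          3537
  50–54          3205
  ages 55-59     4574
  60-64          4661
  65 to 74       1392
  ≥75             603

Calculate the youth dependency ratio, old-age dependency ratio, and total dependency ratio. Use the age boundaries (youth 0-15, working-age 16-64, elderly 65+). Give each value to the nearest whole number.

0–15: 11725 + 9177 + 12600 + 1765 = 35267
16–64: 3038 + 4141 + 4352 + 4625 + 4545 + 4105 + 3537 + 3205 + 4574 + 4661 = 40783
65+: 1392 + 603 = 1995
Youth dependency ratio = 35267 / 40783 × 100 = 86
Old-age dependency ratio = 1995 / 40783 × 100 = 5
Total dependency ratio = (35267 + 1995) / 40783 × 100 = 37262 / 40783 × 100 = 91

Youth dependency ratio: 86
Old-age dependency ratio: 5
Total dependency ratio: 91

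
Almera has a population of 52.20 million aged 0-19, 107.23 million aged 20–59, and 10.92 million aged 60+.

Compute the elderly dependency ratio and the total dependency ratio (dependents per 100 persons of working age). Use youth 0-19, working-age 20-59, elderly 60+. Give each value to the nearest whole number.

Old-age dependency ratio = 10.92 / 107.23 × 100 = 10
Total dependency ratio = (52.20 + 10.92) / 107.23 × 100 = 63.12 / 107.23 × 100 = 59

Old-age dependency ratio: 10
Total dependency ratio: 59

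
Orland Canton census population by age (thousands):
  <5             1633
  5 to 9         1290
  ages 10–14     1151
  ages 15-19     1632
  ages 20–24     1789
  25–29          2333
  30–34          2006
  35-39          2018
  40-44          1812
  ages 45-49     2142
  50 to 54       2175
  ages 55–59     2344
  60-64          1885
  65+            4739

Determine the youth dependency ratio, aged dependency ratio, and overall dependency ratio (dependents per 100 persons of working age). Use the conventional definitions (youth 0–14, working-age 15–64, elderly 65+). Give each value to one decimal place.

0–14: 1633 + 1290 + 1151 = 4074
15–64: 1632 + 1789 + 2333 + 2006 + 2018 + 1812 + 2142 + 2175 + 2344 + 1885 = 20136
65+: 4739
Youth dependency ratio = 4074 / 20136 × 100 = 20.2
Old-age dependency ratio = 4739 / 20136 × 100 = 23.5
Total dependency ratio = (4074 + 4739) / 20136 × 100 = 8813 / 20136 × 100 = 43.8

Youth dependency ratio: 20.2
Old-age dependency ratio: 23.5
Total dependency ratio: 43.8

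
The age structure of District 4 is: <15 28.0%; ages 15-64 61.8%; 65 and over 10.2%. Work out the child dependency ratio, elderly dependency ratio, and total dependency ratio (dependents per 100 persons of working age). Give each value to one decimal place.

Youth dependency ratio = 28.0 / 61.8 × 100 = 45.3
Old-age dependency ratio = 10.2 / 61.8 × 100 = 16.5
Total dependency ratio = (28.0 + 10.2) / 61.8 × 100 = 38.2 / 61.8 × 100 = 61.8

Youth dependency ratio: 45.3
Old-age dependency ratio: 16.5
Total dependency ratio: 61.8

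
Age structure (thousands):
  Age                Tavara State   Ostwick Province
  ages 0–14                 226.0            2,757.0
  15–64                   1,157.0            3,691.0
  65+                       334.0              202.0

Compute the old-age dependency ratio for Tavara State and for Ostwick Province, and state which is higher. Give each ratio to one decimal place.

Tavara State: 334.0 / 1,157.0 × 100 = 28.9
Ostwick Province: 202.0 / 3,691.0 × 100 = 5.5

Tavara State: 28.9
Ostwick Province: 5.5
Higher: Tavara State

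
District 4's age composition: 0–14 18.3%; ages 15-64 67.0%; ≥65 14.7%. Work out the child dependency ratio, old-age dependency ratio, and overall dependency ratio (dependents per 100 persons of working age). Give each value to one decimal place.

Youth dependency ratio = 18.3 / 67.0 × 100 = 27.3
Old-age dependency ratio = 14.7 / 67.0 × 100 = 21.9
Total dependency ratio = (18.3 + 14.7) / 67.0 × 100 = 33.0 / 67.0 × 100 = 49.3

Youth dependency ratio: 27.3
Old-age dependency ratio: 21.9
Total dependency ratio: 49.3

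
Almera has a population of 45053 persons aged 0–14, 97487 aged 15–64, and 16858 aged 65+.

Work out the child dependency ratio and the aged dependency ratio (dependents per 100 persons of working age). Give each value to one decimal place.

Youth dependency ratio: 46.2
Old-age dependency ratio: 17.3

Youth dependency ratio = 45053 / 97487 × 100 = 46.2
Old-age dependency ratio = 16858 / 97487 × 100 = 17.3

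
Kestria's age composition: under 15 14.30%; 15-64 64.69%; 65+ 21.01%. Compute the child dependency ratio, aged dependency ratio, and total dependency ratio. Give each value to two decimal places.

Youth dependency ratio: 22.11
Old-age dependency ratio: 32.48
Total dependency ratio: 54.58

Youth dependency ratio = 14.30 / 64.69 × 100 = 22.11
Old-age dependency ratio = 21.01 / 64.69 × 100 = 32.48
Total dependency ratio = (14.30 + 21.01) / 64.69 × 100 = 35.31 / 64.69 × 100 = 54.58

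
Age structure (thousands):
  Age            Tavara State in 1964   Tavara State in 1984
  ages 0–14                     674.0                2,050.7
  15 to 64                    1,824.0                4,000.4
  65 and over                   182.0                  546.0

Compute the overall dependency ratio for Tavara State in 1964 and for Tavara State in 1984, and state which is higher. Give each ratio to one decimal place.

Tavara State in 1964: 46.9
Tavara State in 1984: 64.9
Higher: Tavara State in 1984

Tavara State in 1964: (674.0 + 182.0) / 1,824.0 × 100 = 856.0 / 1,824.0 × 100 = 46.9
Tavara State in 1984: (2,050.7 + 546.0) / 4,000.4 × 100 = 2,596.7 / 4,000.4 × 100 = 64.9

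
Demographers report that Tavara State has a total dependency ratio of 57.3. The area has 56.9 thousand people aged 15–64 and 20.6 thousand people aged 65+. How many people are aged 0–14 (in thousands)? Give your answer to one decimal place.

Aged 0–14: 12.0

Total dependency ratio = (youth + elderly) / working-age × 100
57.3 = (Y + 20.6) / 56.9 × 100
⇒ 12.0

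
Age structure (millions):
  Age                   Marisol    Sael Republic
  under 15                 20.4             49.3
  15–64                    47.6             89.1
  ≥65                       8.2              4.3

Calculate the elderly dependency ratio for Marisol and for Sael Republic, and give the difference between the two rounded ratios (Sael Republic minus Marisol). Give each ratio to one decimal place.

Marisol: 8.2 / 47.6 × 100 = 17.2
Sael Republic: 4.3 / 89.1 × 100 = 4.8

Marisol: 17.2
Sael Republic: 4.8
Difference: -12.4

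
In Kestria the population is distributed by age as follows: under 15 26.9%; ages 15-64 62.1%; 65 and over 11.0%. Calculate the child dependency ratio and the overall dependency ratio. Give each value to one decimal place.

Youth dependency ratio = 26.9 / 62.1 × 100 = 43.3
Total dependency ratio = (26.9 + 11.0) / 62.1 × 100 = 37.9 / 62.1 × 100 = 61.0

Youth dependency ratio: 43.3
Total dependency ratio: 61.0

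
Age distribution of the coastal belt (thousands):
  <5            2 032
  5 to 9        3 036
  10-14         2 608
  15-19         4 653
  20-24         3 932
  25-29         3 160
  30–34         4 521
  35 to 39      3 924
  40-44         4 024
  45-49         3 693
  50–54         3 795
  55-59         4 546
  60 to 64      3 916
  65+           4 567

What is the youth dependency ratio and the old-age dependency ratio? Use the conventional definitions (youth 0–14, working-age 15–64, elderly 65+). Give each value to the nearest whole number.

Youth dependency ratio: 19
Old-age dependency ratio: 11

0–14: 2 032 + 3 036 + 2 608 = 7 676
15–64: 4 653 + 3 932 + 3 160 + 4 521 + 3 924 + 4 024 + 3 693 + 3 795 + 4 546 + 3 916 = 40 164
65+: 4 567
Youth dependency ratio = 7 676 / 40 164 × 100 = 19
Old-age dependency ratio = 4 567 / 40 164 × 100 = 11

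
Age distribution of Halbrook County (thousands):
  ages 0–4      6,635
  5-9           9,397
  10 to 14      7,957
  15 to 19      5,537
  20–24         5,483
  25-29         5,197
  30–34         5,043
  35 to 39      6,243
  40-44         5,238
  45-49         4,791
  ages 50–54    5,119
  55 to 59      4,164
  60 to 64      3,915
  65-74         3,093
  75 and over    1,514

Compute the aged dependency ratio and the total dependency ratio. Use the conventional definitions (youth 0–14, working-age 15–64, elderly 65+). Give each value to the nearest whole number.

Old-age dependency ratio: 9
Total dependency ratio: 56

0–14: 6,635 + 9,397 + 7,957 = 23,989
15–64: 5,537 + 5,483 + 5,197 + 5,043 + 6,243 + 5,238 + 4,791 + 5,119 + 4,164 + 3,915 = 50,730
65+: 3,093 + 1,514 = 4,607
Old-age dependency ratio = 4,607 / 50,730 × 100 = 9
Total dependency ratio = (23,989 + 4,607) / 50,730 × 100 = 28,596 / 50,730 × 100 = 56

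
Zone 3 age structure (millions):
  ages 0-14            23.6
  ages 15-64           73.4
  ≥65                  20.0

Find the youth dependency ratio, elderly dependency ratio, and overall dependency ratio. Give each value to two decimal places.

Youth dependency ratio = 23.6 / 73.4 × 100 = 32.15
Old-age dependency ratio = 20.0 / 73.4 × 100 = 27.25
Total dependency ratio = (23.6 + 20.0) / 73.4 × 100 = 43.6 / 73.4 × 100 = 59.40

Youth dependency ratio: 32.15
Old-age dependency ratio: 27.25
Total dependency ratio: 59.40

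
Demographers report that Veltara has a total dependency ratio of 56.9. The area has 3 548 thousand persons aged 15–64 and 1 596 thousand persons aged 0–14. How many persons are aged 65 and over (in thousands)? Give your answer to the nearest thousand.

Aged 65 and over: 423

Total dependency ratio = (youth + elderly) / working-age × 100
56.9 = (1 596 + E) / 3 548 × 100
⇒ 423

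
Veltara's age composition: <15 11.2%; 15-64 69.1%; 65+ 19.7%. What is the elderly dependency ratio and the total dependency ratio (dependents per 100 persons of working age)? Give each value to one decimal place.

Old-age dependency ratio: 28.5
Total dependency ratio: 44.7

Old-age dependency ratio = 19.7 / 69.1 × 100 = 28.5
Total dependency ratio = (11.2 + 19.7) / 69.1 × 100 = 30.9 / 69.1 × 100 = 44.7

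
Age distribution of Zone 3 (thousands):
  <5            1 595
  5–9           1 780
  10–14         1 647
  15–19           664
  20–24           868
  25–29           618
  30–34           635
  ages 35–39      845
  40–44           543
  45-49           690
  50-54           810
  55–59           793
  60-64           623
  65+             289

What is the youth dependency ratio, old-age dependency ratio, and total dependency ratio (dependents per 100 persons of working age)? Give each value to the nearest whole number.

Youth dependency ratio: 71
Old-age dependency ratio: 4
Total dependency ratio: 75

0–14: 1 595 + 1 780 + 1 647 = 5 022
15–64: 664 + 868 + 618 + 635 + 845 + 543 + 690 + 810 + 793 + 623 = 7 089
65+: 289
Youth dependency ratio = 5 022 / 7 089 × 100 = 71
Old-age dependency ratio = 289 / 7 089 × 100 = 4
Total dependency ratio = (5 022 + 289) / 7 089 × 100 = 5 311 / 7 089 × 100 = 75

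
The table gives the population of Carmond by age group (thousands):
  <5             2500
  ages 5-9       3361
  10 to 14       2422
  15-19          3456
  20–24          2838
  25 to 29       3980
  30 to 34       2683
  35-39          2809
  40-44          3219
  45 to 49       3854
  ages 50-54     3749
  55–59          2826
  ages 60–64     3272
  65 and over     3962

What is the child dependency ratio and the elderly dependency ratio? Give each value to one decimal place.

0–14: 2500 + 3361 + 2422 = 8283
15–64: 3456 + 2838 + 3980 + 2683 + 2809 + 3219 + 3854 + 3749 + 2826 + 3272 = 32686
65+: 3962
Youth dependency ratio = 8283 / 32686 × 100 = 25.3
Old-age dependency ratio = 3962 / 32686 × 100 = 12.1

Youth dependency ratio: 25.3
Old-age dependency ratio: 12.1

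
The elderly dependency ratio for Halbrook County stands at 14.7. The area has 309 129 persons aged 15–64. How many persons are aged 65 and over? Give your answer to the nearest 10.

Aged 65 and over: 45 440

Old-age dependency ratio = elderly / working-age × 100
14.7 = E / 309 129 × 100
⇒ 45 440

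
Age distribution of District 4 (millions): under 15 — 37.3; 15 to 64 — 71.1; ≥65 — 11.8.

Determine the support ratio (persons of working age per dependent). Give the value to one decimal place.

Support ratio = 71.1 / (37.3 + 11.8) = 71.1 / 49.1 = 1.4

Support ratio: 1.4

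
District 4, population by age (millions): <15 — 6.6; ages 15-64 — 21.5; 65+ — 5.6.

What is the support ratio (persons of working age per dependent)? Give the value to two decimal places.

Support ratio: 1.76

Support ratio = 21.5 / (6.6 + 5.6) = 21.5 / 12.2 = 1.76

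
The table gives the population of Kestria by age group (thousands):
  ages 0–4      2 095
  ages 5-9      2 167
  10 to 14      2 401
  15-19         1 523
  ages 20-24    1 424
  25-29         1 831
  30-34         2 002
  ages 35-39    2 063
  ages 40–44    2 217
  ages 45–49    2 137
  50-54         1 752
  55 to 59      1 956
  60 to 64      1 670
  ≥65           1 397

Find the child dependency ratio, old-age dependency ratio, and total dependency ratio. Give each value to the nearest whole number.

0–14: 2 095 + 2 167 + 2 401 = 6 663
15–64: 1 523 + 1 424 + 1 831 + 2 002 + 2 063 + 2 217 + 2 137 + 1 752 + 1 956 + 1 670 = 18 575
65+: 1 397
Youth dependency ratio = 6 663 / 18 575 × 100 = 36
Old-age dependency ratio = 1 397 / 18 575 × 100 = 8
Total dependency ratio = (6 663 + 1 397) / 18 575 × 100 = 8 060 / 18 575 × 100 = 43

Youth dependency ratio: 36
Old-age dependency ratio: 8
Total dependency ratio: 43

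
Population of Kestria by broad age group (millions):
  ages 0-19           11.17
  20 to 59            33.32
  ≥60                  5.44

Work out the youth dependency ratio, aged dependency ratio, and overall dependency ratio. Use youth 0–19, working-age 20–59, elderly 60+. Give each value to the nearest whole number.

Youth dependency ratio: 34
Old-age dependency ratio: 16
Total dependency ratio: 50

Youth dependency ratio = 11.17 / 33.32 × 100 = 34
Old-age dependency ratio = 5.44 / 33.32 × 100 = 16
Total dependency ratio = (11.17 + 5.44) / 33.32 × 100 = 16.61 / 33.32 × 100 = 50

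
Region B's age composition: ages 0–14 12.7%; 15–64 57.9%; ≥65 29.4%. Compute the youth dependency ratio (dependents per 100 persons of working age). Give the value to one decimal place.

Youth dependency ratio: 21.9

Youth dependency ratio = 12.7 / 57.9 × 100 = 21.9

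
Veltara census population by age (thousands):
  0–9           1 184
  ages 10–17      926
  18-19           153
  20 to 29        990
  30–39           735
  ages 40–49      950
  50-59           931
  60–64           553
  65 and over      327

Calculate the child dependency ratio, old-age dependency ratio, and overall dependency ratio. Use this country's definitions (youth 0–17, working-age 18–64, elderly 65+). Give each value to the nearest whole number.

Youth dependency ratio: 49
Old-age dependency ratio: 8
Total dependency ratio: 57

0–17: 1 184 + 926 = 2 110
18–64: 153 + 990 + 735 + 950 + 931 + 553 = 4 312
65+: 327
Youth dependency ratio = 2 110 / 4 312 × 100 = 49
Old-age dependency ratio = 327 / 4 312 × 100 = 8
Total dependency ratio = (2 110 + 327) / 4 312 × 100 = 2 437 / 4 312 × 100 = 57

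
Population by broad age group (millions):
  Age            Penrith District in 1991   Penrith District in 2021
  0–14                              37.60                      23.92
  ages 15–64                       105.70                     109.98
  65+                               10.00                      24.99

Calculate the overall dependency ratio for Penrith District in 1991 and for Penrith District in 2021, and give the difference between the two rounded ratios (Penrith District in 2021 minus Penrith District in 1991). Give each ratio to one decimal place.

Penrith District in 1991: 45.0
Penrith District in 2021: 44.5
Difference: -0.5

Penrith District in 1991: (37.60 + 10.00) / 105.70 × 100 = 47.60 / 105.70 × 100 = 45.0
Penrith District in 2021: (23.92 + 24.99) / 109.98 × 100 = 48.91 / 109.98 × 100 = 44.5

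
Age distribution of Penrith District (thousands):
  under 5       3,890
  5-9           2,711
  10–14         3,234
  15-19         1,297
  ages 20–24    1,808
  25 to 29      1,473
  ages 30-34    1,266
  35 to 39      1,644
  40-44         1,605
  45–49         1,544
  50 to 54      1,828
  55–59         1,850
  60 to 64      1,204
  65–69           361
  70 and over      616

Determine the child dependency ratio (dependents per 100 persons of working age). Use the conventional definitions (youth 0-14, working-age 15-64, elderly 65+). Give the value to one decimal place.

0–14: 3,890 + 2,711 + 3,234 = 9,835
15–64: 1,297 + 1,808 + 1,473 + 1,266 + 1,644 + 1,605 + 1,544 + 1,828 + 1,850 + 1,204 = 15,519
65+: 361 + 616 = 977
Youth dependency ratio = 9,835 / 15,519 × 100 = 63.4

Youth dependency ratio: 63.4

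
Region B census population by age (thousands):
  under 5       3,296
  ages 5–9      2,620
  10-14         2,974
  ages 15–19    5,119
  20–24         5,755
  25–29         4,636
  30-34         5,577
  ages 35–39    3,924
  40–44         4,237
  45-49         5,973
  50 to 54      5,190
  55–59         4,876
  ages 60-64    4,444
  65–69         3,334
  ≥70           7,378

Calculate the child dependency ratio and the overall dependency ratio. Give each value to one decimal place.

Youth dependency ratio: 17.9
Total dependency ratio: 39.4

0–14: 3,296 + 2,620 + 2,974 = 8,890
15–64: 5,119 + 5,755 + 4,636 + 5,577 + 3,924 + 4,237 + 5,973 + 5,190 + 4,876 + 4,444 = 49,731
65+: 3,334 + 7,378 = 10,712
Youth dependency ratio = 8,890 / 49,731 × 100 = 17.9
Total dependency ratio = (8,890 + 10,712) / 49,731 × 100 = 19,602 / 49,731 × 100 = 39.4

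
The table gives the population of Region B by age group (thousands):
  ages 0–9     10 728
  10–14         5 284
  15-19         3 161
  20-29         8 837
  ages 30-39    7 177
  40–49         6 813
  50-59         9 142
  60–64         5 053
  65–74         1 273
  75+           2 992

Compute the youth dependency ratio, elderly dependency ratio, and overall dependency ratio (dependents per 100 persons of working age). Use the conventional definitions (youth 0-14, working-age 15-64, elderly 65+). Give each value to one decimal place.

0–14: 10 728 + 5 284 = 16 012
15–64: 3 161 + 8 837 + 7 177 + 6 813 + 9 142 + 5 053 = 40 183
65+: 1 273 + 2 992 = 4 265
Youth dependency ratio = 16 012 / 40 183 × 100 = 39.8
Old-age dependency ratio = 4 265 / 40 183 × 100 = 10.6
Total dependency ratio = (16 012 + 4 265) / 40 183 × 100 = 20 277 / 40 183 × 100 = 50.5

Youth dependency ratio: 39.8
Old-age dependency ratio: 10.6
Total dependency ratio: 50.5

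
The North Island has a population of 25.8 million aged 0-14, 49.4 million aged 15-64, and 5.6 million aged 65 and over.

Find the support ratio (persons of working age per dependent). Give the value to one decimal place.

Support ratio = 49.4 / (25.8 + 5.6) = 49.4 / 31.4 = 1.6

Support ratio: 1.6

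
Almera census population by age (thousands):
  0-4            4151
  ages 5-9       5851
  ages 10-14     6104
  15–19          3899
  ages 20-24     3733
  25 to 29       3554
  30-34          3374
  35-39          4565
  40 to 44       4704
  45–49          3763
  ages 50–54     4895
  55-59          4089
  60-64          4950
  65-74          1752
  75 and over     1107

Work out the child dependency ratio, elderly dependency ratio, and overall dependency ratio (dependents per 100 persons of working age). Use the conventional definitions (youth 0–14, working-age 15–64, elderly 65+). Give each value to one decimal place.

0–14: 4151 + 5851 + 6104 = 16106
15–64: 3899 + 3733 + 3554 + 3374 + 4565 + 4704 + 3763 + 4895 + 4089 + 4950 = 41526
65+: 1752 + 1107 = 2859
Youth dependency ratio = 16106 / 41526 × 100 = 38.8
Old-age dependency ratio = 2859 / 41526 × 100 = 6.9
Total dependency ratio = (16106 + 2859) / 41526 × 100 = 18965 / 41526 × 100 = 45.7

Youth dependency ratio: 38.8
Old-age dependency ratio: 6.9
Total dependency ratio: 45.7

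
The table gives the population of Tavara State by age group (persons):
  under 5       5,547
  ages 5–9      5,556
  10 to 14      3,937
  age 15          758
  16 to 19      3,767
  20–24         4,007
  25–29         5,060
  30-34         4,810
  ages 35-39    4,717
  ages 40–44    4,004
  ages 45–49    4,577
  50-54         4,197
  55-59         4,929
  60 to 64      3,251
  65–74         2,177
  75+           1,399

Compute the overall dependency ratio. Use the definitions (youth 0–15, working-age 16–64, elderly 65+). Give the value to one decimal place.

0–15: 5,547 + 5,556 + 3,937 + 758 = 15,798
16–64: 3,767 + 4,007 + 5,060 + 4,810 + 4,717 + 4,004 + 4,577 + 4,197 + 4,929 + 3,251 = 43,319
65+: 2,177 + 1,399 = 3,576
Total dependency ratio = (15,798 + 3,576) / 43,319 × 100 = 19,374 / 43,319 × 100 = 44.7

Total dependency ratio: 44.7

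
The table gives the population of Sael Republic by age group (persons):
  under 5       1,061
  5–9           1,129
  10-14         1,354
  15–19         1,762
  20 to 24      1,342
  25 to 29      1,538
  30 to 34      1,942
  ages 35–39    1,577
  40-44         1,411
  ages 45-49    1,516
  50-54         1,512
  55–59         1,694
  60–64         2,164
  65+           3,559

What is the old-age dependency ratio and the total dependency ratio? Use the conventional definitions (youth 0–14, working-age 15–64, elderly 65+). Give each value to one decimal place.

0–14: 1,061 + 1,129 + 1,354 = 3,544
15–64: 1,762 + 1,342 + 1,538 + 1,942 + 1,577 + 1,411 + 1,516 + 1,512 + 1,694 + 2,164 = 16,458
65+: 3,559
Old-age dependency ratio = 3,559 / 16,458 × 100 = 21.6
Total dependency ratio = (3,544 + 3,559) / 16,458 × 100 = 7,103 / 16,458 × 100 = 43.2

Old-age dependency ratio: 21.6
Total dependency ratio: 43.2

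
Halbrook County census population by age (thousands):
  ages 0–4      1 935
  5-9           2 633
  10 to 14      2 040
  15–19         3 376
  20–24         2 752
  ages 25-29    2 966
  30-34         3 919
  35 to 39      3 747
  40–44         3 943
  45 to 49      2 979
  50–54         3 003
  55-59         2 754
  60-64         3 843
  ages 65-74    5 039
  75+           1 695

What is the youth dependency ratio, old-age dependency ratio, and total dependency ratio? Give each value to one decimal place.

Youth dependency ratio: 19.9
Old-age dependency ratio: 20.2
Total dependency ratio: 40.1

0–14: 1 935 + 2 633 + 2 040 = 6 608
15–64: 3 376 + 2 752 + 2 966 + 3 919 + 3 747 + 3 943 + 2 979 + 3 003 + 2 754 + 3 843 = 33 282
65+: 5 039 + 1 695 = 6 734
Youth dependency ratio = 6 608 / 33 282 × 100 = 19.9
Old-age dependency ratio = 6 734 / 33 282 × 100 = 20.2
Total dependency ratio = (6 608 + 6 734) / 33 282 × 100 = 13 342 / 33 282 × 100 = 40.1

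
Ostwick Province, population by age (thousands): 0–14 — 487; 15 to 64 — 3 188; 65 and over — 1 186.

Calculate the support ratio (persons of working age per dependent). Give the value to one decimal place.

Support ratio: 1.9

Support ratio = 3 188 / (487 + 1 186) = 3 188 / 1 673 = 1.9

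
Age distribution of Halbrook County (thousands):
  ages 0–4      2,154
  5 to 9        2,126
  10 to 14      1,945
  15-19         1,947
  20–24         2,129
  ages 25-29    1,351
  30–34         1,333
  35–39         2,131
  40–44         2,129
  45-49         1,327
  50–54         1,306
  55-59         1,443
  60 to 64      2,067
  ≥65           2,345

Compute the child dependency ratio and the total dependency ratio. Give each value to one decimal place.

Youth dependency ratio: 36.3
Total dependency ratio: 49.9

0–14: 2,154 + 2,126 + 1,945 = 6,225
15–64: 1,947 + 2,129 + 1,351 + 1,333 + 2,131 + 2,129 + 1,327 + 1,306 + 1,443 + 2,067 = 17,163
65+: 2,345
Youth dependency ratio = 6,225 / 17,163 × 100 = 36.3
Total dependency ratio = (6,225 + 2,345) / 17,163 × 100 = 8,570 / 17,163 × 100 = 49.9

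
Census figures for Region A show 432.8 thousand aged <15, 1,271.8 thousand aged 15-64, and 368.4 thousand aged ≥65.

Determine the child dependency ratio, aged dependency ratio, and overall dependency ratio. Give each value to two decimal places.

Youth dependency ratio: 34.03
Old-age dependency ratio: 28.97
Total dependency ratio: 63.00

Youth dependency ratio = 432.8 / 1,271.8 × 100 = 34.03
Old-age dependency ratio = 368.4 / 1,271.8 × 100 = 28.97
Total dependency ratio = (432.8 + 368.4) / 1,271.8 × 100 = 801.2 / 1,271.8 × 100 = 63.00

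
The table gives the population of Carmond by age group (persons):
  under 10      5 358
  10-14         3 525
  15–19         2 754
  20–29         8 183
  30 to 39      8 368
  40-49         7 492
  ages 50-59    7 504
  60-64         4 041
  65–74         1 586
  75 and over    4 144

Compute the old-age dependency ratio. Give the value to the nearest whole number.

0–14: 5 358 + 3 525 = 8 883
15–64: 2 754 + 8 183 + 8 368 + 7 492 + 7 504 + 4 041 = 38 342
65+: 1 586 + 4 144 = 5 730
Old-age dependency ratio = 5 730 / 38 342 × 100 = 15

Old-age dependency ratio: 15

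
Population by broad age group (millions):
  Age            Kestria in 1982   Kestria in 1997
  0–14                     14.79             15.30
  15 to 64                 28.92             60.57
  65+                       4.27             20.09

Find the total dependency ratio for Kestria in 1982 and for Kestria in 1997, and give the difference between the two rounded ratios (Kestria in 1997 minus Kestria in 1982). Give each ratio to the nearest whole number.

Kestria in 1982: 66
Kestria in 1997: 58
Difference: -8

Kestria in 1982: (14.79 + 4.27) / 28.92 × 100 = 19.06 / 28.92 × 100 = 66
Kestria in 1997: (15.30 + 20.09) / 60.57 × 100 = 35.39 / 60.57 × 100 = 58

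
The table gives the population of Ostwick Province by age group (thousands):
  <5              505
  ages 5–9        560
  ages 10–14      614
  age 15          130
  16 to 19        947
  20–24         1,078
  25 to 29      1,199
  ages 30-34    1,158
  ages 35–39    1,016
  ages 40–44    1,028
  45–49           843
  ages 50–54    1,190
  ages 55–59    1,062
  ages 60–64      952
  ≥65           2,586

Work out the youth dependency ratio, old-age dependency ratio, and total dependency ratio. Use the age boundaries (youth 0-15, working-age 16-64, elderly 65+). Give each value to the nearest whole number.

Youth dependency ratio: 17
Old-age dependency ratio: 25
Total dependency ratio: 42

0–15: 505 + 560 + 614 + 130 = 1,809
16–64: 947 + 1,078 + 1,199 + 1,158 + 1,016 + 1,028 + 843 + 1,190 + 1,062 + 952 = 10,473
65+: 2,586
Youth dependency ratio = 1,809 / 10,473 × 100 = 17
Old-age dependency ratio = 2,586 / 10,473 × 100 = 25
Total dependency ratio = (1,809 + 2,586) / 10,473 × 100 = 4,395 / 10,473 × 100 = 42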